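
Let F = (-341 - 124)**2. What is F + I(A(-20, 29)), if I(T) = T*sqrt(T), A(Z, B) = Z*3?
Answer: 216225 - 120*I*sqrt(15) ≈ 2.1623e+5 - 464.76*I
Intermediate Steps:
A(Z, B) = 3*Z
I(T) = T**(3/2)
F = 216225 (F = (-465)**2 = 216225)
F + I(A(-20, 29)) = 216225 + (3*(-20))**(3/2) = 216225 + (-60)**(3/2) = 216225 - 120*I*sqrt(15)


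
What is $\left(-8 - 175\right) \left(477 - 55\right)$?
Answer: $-77226$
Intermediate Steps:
$\left(-8 - 175\right) \left(477 - 55\right) = \left(-183\right) 422 = -77226$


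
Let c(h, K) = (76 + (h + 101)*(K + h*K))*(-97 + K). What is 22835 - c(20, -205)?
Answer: -157267523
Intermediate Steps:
c(h, K) = (-97 + K)*(76 + (101 + h)*(K + K*h)) (c(h, K) = (76 + (101 + h)*(K + K*h))*(-97 + K) = (-97 + K)*(76 + (101 + h)*(K + K*h)))
22835 - c(20, -205) = 22835 - (-7372 - 9721*(-205) + 101*(-205)² + (-205)²*20² - 9894*(-205)*20 - 97*(-205)*20² + 102*20*(-205)²) = 22835 - (-7372 + 1992805 + 101*42025 + 42025*400 + 40565400 - 97*(-205)*400 + 102*20*42025) = 22835 - (-7372 + 1992805 + 4244525 + 16810000 + 40565400 + 7954000 + 85731000) = 22835 - 1*157290358 = 22835 - 157290358 = -157267523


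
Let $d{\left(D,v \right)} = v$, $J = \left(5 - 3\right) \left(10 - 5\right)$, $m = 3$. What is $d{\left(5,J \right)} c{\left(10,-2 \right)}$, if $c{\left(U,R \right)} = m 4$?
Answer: $120$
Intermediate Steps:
$J = 10$ ($J = 2 \cdot 5 = 10$)
$c{\left(U,R \right)} = 12$ ($c{\left(U,R \right)} = 3 \cdot 4 = 12$)
$d{\left(5,J \right)} c{\left(10,-2 \right)} = 10 \cdot 12 = 120$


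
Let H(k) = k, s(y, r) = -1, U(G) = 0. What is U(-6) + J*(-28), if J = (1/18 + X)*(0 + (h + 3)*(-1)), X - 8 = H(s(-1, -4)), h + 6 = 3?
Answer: 0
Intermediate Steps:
h = -3 (h = -6 + 3 = -3)
X = 7 (X = 8 - 1 = 7)
J = 0 (J = (1/18 + 7)*(0 + (-3 + 3)*(-1)) = (1/18 + 7)*(0 + 0*(-1)) = 127*(0 + 0)/18 = (127/18)*0 = 0)
U(-6) + J*(-28) = 0 + 0*(-28) = 0 + 0 = 0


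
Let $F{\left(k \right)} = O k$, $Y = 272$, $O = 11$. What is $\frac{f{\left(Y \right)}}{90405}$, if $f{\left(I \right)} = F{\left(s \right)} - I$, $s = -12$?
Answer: $- \frac{404}{90405} \approx -0.0044688$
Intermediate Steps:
$F{\left(k \right)} = 11 k$
$f{\left(I \right)} = -132 - I$ ($f{\left(I \right)} = 11 \left(-12\right) - I = -132 - I$)
$\frac{f{\left(Y \right)}}{90405} = \frac{-132 - 272}{90405} = \left(-132 - 272\right) \frac{1}{90405} = \left(-404\right) \frac{1}{90405} = - \frac{404}{90405}$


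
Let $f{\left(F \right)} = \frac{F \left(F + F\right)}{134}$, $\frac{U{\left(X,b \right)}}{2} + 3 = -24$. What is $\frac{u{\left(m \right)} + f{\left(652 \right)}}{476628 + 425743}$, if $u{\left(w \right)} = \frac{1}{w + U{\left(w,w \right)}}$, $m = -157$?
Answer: $\frac{89696877}{12756818827} \approx 0.0070313$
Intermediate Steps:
$U{\left(X,b \right)} = -54$ ($U{\left(X,b \right)} = -6 + 2 \left(-24\right) = -6 - 48 = -54$)
$f{\left(F \right)} = \frac{F^{2}}{67}$ ($f{\left(F \right)} = F 2 F \frac{1}{134} = 2 F^{2} \cdot \frac{1}{134} = \frac{F^{2}}{67}$)
$u{\left(w \right)} = \frac{1}{-54 + w}$ ($u{\left(w \right)} = \frac{1}{w - 54} = \frac{1}{-54 + w}$)
$\frac{u{\left(m \right)} + f{\left(652 \right)}}{476628 + 425743} = \frac{\frac{1}{-54 - 157} + \frac{652^{2}}{67}}{476628 + 425743} = \frac{\frac{1}{-211} + \frac{1}{67} \cdot 425104}{902371} = \left(- \frac{1}{211} + \frac{425104}{67}\right) \frac{1}{902371} = \frac{89696877}{14137} \cdot \frac{1}{902371} = \frac{89696877}{12756818827}$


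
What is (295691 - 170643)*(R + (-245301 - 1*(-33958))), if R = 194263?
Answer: -2135819840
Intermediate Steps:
(295691 - 170643)*(R + (-245301 - 1*(-33958))) = (295691 - 170643)*(194263 + (-245301 - 1*(-33958))) = 125048*(194263 + (-245301 + 33958)) = 125048*(194263 - 211343) = 125048*(-17080) = -2135819840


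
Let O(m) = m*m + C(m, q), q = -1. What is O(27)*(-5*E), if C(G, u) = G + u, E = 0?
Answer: 0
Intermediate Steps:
O(m) = -1 + m + m² (O(m) = m*m + (m - 1) = m² + (-1 + m) = -1 + m + m²)
O(27)*(-5*E) = (-1 + 27 + 27²)*(-5*0) = (-1 + 27 + 729)*0 = 755*0 = 0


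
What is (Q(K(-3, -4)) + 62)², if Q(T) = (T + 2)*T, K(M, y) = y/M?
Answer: 357604/81 ≈ 4414.9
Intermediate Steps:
Q(T) = T*(2 + T) (Q(T) = (2 + T)*T = T*(2 + T))
(Q(K(-3, -4)) + 62)² = ((-4/(-3))*(2 - 4/(-3)) + 62)² = ((-4*(-⅓))*(2 - 4*(-⅓)) + 62)² = (4*(2 + 4/3)/3 + 62)² = ((4/3)*(10/3) + 62)² = (40/9 + 62)² = (598/9)² = 357604/81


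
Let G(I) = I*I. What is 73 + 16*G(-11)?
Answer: 2009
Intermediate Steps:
G(I) = I**2
73 + 16*G(-11) = 73 + 16*(-11)**2 = 73 + 16*121 = 73 + 1936 = 2009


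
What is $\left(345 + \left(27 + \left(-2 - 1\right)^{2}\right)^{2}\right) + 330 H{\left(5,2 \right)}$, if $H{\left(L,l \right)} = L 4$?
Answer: $8241$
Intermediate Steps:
$H{\left(L,l \right)} = 4 L$
$\left(345 + \left(27 + \left(-2 - 1\right)^{2}\right)^{2}\right) + 330 H{\left(5,2 \right)} = \left(345 + \left(27 + \left(-2 - 1\right)^{2}\right)^{2}\right) + 330 \cdot 4 \cdot 5 = \left(345 + \left(27 + \left(-3\right)^{2}\right)^{2}\right) + 330 \cdot 20 = \left(345 + \left(27 + 9\right)^{2}\right) + 6600 = \left(345 + 36^{2}\right) + 6600 = \left(345 + 1296\right) + 6600 = 1641 + 6600 = 8241$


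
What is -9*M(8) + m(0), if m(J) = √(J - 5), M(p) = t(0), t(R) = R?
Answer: I*√5 ≈ 2.2361*I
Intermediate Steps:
M(p) = 0
m(J) = √(-5 + J)
-9*M(8) + m(0) = -9*0 + √(-5 + 0) = 0 + √(-5) = 0 + I*√5 = I*√5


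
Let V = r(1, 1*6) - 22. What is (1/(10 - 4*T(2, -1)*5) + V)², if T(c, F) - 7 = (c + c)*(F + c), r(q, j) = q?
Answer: 19456921/44100 ≈ 441.20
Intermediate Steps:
T(c, F) = 7 + 2*c*(F + c) (T(c, F) = 7 + (c + c)*(F + c) = 7 + (2*c)*(F + c) = 7 + 2*c*(F + c))
V = -21 (V = 1 - 22 = -21)
(1/(10 - 4*T(2, -1)*5) + V)² = (1/(10 - 4*(7 + 2*2² + 2*(-1)*2)*5) - 21)² = (1/(10 - 4*(7 + 2*4 - 4)*5) - 21)² = (1/(10 - 4*(7 + 8 - 4)*5) - 21)² = (1/(10 - 4*11*5) - 21)² = (1/(10 - 44*5) - 21)² = (1/(10 - 220) - 21)² = (1/(-210) - 21)² = (-1/210 - 21)² = (-4411/210)² = 19456921/44100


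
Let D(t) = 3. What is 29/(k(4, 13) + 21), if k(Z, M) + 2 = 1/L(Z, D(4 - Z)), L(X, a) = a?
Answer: 3/2 ≈ 1.5000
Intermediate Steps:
k(Z, M) = -5/3 (k(Z, M) = -2 + 1/3 = -5/3)
29/(k(4, 13) + 21) = 29/(-5/3 + 21) = 29/(58/3) = 29*(3/58) = 3/2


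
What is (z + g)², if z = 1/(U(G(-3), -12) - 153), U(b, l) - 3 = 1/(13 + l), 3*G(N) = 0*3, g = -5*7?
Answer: 27206656/22201 ≈ 1225.5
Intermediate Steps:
g = -35 (g = -1*35 = -35)
G(N) = 0 (G(N) = (0*3)/3 = (⅓)*0 = 0)
U(b, l) = 3 + 1/(13 + l)
z = -1/149 (z = 1/((40 + 3*(-12))/(13 - 12) - 153) = 1/((40 - 36)/1 - 153) = 1/(1*4 - 153) = 1/(4 - 153) = 1/(-149) = -1/149 ≈ -0.0067114)
(z + g)² = (-1/149 - 35)² = (-5216/149)² = 27206656/22201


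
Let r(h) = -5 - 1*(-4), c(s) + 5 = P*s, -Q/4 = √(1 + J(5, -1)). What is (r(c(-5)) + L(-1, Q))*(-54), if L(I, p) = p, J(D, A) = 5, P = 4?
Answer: 54 + 216*√6 ≈ 583.09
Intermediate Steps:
Q = -4*√6 (Q = -4*√(1 + 5) = -4*√6 ≈ -9.7980)
c(s) = -5 + 4*s
r(h) = -1 (r(h) = -5 + 4 = -1)
(r(c(-5)) + L(-1, Q))*(-54) = (-1 - 4*√6)*(-54) = 54 + 216*√6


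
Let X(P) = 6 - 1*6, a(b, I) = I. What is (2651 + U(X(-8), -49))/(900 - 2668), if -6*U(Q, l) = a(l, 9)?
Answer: -5299/3536 ≈ -1.4986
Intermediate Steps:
X(P) = 0 (X(P) = 6 - 6 = 0)
U(Q, l) = -3/2 (U(Q, l) = -⅙*9 = -3/2)
(2651 + U(X(-8), -49))/(900 - 2668) = (2651 - 3/2)/(900 - 2668) = (5299/2)/(-1768) = (5299/2)*(-1/1768) = -5299/3536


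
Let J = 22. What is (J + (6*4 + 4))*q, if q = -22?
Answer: -1100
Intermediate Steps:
(J + (6*4 + 4))*q = (22 + (6*4 + 4))*(-22) = (22 + (24 + 4))*(-22) = (22 + 28)*(-22) = 50*(-22) = -1100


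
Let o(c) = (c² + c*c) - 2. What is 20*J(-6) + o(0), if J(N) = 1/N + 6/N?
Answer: -76/3 ≈ -25.333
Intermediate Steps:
J(N) = 7/N (J(N) = 1/N + 6/N = 7/N)
o(c) = -2 + 2*c² (o(c) = (c² + c²) - 2 = 2*c² - 2 = -2 + 2*c²)
20*J(-6) + o(0) = 20*(7/(-6)) + (-2 + 2*0²) = 20*(7*(-⅙)) + (-2 + 2*0) = 20*(-7/6) + (-2 + 0) = -70/3 - 2 = -76/3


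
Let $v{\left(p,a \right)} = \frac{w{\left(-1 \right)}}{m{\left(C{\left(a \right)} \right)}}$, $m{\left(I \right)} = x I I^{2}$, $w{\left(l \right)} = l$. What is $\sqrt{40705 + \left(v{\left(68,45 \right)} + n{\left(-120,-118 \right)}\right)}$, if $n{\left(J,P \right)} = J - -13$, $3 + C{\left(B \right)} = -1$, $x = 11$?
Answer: $\frac{\sqrt{314390923}}{88} \approx 201.49$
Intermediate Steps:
$C{\left(B \right)} = -4$ ($C{\left(B \right)} = -3 - 1 = -4$)
$m{\left(I \right)} = 11 I^{3}$ ($m{\left(I \right)} = 11 I I^{2} = 11 I^{3}$)
$v{\left(p,a \right)} = \frac{1}{704}$ ($v{\left(p,a \right)} = - \frac{1}{11 \left(-4\right)^{3}} = - \frac{1}{11 \left(-64\right)} = - \frac{1}{-704} = \left(-1\right) \left(- \frac{1}{704}\right) = \frac{1}{704}$)
$n{\left(J,P \right)} = 13 + J$ ($n{\left(J,P \right)} = J + 13 = 13 + J$)
$\sqrt{40705 + \left(v{\left(68,45 \right)} + n{\left(-120,-118 \right)}\right)} = \sqrt{40705 + \left(\frac{1}{704} + \left(13 - 120\right)\right)} = \sqrt{40705 + \left(\frac{1}{704} - 107\right)} = \sqrt{40705 - \frac{75327}{704}} = \sqrt{\frac{28580993}{704}} = \frac{\sqrt{314390923}}{88}$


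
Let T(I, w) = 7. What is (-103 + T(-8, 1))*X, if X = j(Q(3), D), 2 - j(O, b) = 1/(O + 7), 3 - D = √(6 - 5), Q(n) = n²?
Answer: -186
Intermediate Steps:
D = 2 (D = 3 - √(6 - 5) = 3 - √1 = 3 - 1*1 = 3 - 1 = 2)
j(O, b) = 2 - 1/(7 + O) (j(O, b) = 2 - 1/(O + 7) = 2 - 1/(7 + O))
X = 31/16 (X = (13 + 2*3²)/(7 + 3²) = (13 + 2*9)/(7 + 9) = (13 + 18)/16 = (1/16)*31 = 31/16 ≈ 1.9375)
(-103 + T(-8, 1))*X = (-103 + 7)*(31/16) = -96*31/16 = -186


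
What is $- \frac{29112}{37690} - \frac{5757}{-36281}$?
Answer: $- \frac{419615571}{683715445} \approx -0.61373$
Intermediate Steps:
$- \frac{29112}{37690} - \frac{5757}{-36281} = \left(-29112\right) \frac{1}{37690} - - \frac{5757}{36281} = - \frac{14556}{18845} + \frac{5757}{36281} = - \frac{419615571}{683715445}$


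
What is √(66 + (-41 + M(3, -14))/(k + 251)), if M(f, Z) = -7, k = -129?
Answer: √244122/61 ≈ 8.0998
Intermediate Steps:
√(66 + (-41 + M(3, -14))/(k + 251)) = √(66 + (-41 - 7)/(-129 + 251)) = √(66 - 48/122) = √(66 - 48*1/122) = √(66 - 24/61) = √(4002/61) = √244122/61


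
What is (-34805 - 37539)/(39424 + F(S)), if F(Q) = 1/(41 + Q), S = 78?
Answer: -8608936/4691457 ≈ -1.8350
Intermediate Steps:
(-34805 - 37539)/(39424 + F(S)) = (-34805 - 37539)/(39424 + 1/(41 + 78)) = -72344/(39424 + 1/119) = -72344/4691457/119 = -72344*119/4691457 = -8608936/4691457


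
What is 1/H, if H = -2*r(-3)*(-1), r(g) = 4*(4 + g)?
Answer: ⅛ ≈ 0.12500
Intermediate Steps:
r(g) = 16 + 4*g
H = 8 (H = -2*(16 + 4*(-3))*(-1) = -2*(16 - 12)*(-1) = -2*4*(-1) = -8*(-1) = 8)
1/H = 1/8 = ⅛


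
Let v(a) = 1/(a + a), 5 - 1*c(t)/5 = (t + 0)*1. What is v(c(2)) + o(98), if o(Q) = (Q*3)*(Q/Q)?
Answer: 8821/30 ≈ 294.03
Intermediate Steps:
c(t) = 25 - 5*t (c(t) = 25 - 5*(t + 0) = 25 - 5*t)
v(a) = 1/(2*a)
o(Q) = 3*Q (o(Q) = (3*Q)*1 = 3*Q)
v(c(2)) + o(98) = 1/(2*(25 - 5*2)) + 3*98 = 1/(2*(25 - 10)) + 294 = (½)/15 + 294 = (½)*(1/15) + 294 = 1/30 + 294 = 8821/30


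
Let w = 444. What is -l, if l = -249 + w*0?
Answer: 249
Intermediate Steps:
l = -249 (l = -249 + 444*0 = -249 + 0 = -249)
-l = -1*(-249) = 249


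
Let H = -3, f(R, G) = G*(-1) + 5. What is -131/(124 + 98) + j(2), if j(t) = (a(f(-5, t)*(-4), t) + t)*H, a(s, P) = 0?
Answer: -1463/222 ≈ -6.5901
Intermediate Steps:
f(R, G) = 5 - G (f(R, G) = -G + 5 = 5 - G)
j(t) = -3*t (j(t) = (0 + t)*(-3) = t*(-3) = -3*t)
-131/(124 + 98) + j(2) = -131/(124 + 98) - 3*2 = -131/222 - 6 = -1463/222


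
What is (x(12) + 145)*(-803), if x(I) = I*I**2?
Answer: -1504019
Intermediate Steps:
x(I) = I**3
(x(12) + 145)*(-803) = (12**3 + 145)*(-803) = (1728 + 145)*(-803) = 1873*(-803) = -1504019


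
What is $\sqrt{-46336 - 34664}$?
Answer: $90 i \sqrt{10} \approx 284.6 i$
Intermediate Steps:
$\sqrt{-46336 - 34664} = \sqrt{-81000} = 90 i \sqrt{10}$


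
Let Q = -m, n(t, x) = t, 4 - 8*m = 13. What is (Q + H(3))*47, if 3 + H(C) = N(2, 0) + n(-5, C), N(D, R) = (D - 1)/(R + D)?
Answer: -2397/8 ≈ -299.63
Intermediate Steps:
m = -9/8 (m = ½ - ⅛*13 = ½ - 13/8 = -9/8 ≈ -1.1250)
N(D, R) = (-1 + D)/(D + R)
Q = 9/8 (Q = -1*(-9/8) = 9/8 ≈ 1.1250)
H(C) = -15/2 (H(C) = -3 + ((-1 + 2)/(2 + 0) - 5) = -3 + (1/2 - 5) = -3 + ((½)*1 - 5) = -3 + (½ - 5) = -3 - 9/2 = -15/2)
(Q + H(3))*47 = (9/8 - 15/2)*47 = -51/8*47 = -2397/8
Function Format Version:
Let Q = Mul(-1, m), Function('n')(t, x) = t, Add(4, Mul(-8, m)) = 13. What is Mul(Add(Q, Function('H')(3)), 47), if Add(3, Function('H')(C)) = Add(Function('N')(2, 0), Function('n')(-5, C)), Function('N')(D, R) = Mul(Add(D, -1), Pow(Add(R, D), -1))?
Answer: Rational(-2397, 8) ≈ -299.63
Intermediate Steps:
m = Rational(-9, 8) (m = Add(Rational(1, 2), Mul(Rational(-1, 8), 13)) = Add(Rational(1, 2), Rational(-13, 8)) = Rational(-9, 8) ≈ -1.1250)
Function('N')(D, R) = Mul(Pow(Add(D, R), -1), Add(-1, D)) (Function('N')(D, R) = Mul(Add(-1, D), Pow(Add(D, R), -1)) = Mul(Pow(Add(D, R), -1), Add(-1, D)))
Q = Rational(9, 8) (Q = Mul(-1, Rational(-9, 8)) = Rational(9, 8) ≈ 1.1250)
Function('H')(C) = Rational(-15, 2) (Function('H')(C) = Add(-3, Add(Mul(Pow(Add(2, 0), -1), Add(-1, 2)), -5)) = Add(-3, Add(Mul(Pow(2, -1), 1), -5)) = Add(-3, Add(Mul(Rational(1, 2), 1), -5)) = Add(-3, Add(Rational(1, 2), -5)) = Add(-3, Rational(-9, 2)) = Rational(-15, 2))
Mul(Add(Q, Function('H')(3)), 47) = Mul(Add(Rational(9, 8), Rational(-15, 2)), 47) = Mul(Rational(-51, 8), 47) = Rational(-2397, 8)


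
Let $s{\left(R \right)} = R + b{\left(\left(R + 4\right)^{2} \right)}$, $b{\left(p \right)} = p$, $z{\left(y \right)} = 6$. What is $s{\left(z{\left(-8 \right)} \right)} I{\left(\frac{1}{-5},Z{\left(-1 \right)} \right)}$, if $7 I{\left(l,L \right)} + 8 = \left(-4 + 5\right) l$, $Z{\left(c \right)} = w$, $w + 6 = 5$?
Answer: $- \frac{4346}{35} \approx -124.17$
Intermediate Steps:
$w = -1$ ($w = -6 + 5 = -1$)
$Z{\left(c \right)} = -1$
$I{\left(l,L \right)} = - \frac{8}{7} + \frac{l}{7}$ ($I{\left(l,L \right)} = - \frac{8}{7} + \frac{\left(-4 + 5\right) l}{7} = - \frac{8}{7} + \frac{1 l}{7} = - \frac{8}{7} + \frac{l}{7}$)
$s{\left(R \right)} = R + \left(4 + R\right)^{2}$ ($s{\left(R \right)} = R + \left(R + 4\right)^{2} = R + \left(4 + R\right)^{2}$)
$s{\left(z{\left(-8 \right)} \right)} I{\left(\frac{1}{-5},Z{\left(-1 \right)} \right)} = \left(6 + \left(4 + 6\right)^{2}\right) \left(- \frac{8}{7} + \frac{1}{7 \left(-5\right)}\right) = \left(6 + 10^{2}\right) \left(- \frac{8}{7} + \frac{1}{7} \left(- \frac{1}{5}\right)\right) = \left(6 + 100\right) \left(- \frac{8}{7} - \frac{1}{35}\right) = 106 \left(- \frac{41}{35}\right) = - \frac{4346}{35}$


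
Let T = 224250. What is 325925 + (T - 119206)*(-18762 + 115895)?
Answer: 10203564777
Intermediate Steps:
325925 + (T - 119206)*(-18762 + 115895) = 325925 + (224250 - 119206)*(-18762 + 115895) = 325925 + 105044*97133 = 325925 + 10203238852 = 10203564777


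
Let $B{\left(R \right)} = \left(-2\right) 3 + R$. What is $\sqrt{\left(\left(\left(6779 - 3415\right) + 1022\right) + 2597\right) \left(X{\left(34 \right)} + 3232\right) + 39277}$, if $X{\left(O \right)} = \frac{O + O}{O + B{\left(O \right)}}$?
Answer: $\frac{\sqrt{21733968095}}{31} \approx 4755.6$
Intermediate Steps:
$B{\left(R \right)} = -6 + R$
$X{\left(O \right)} = \frac{2 O}{-6 + 2 O}$ ($X{\left(O \right)} = \frac{O + O}{O + \left(-6 + O\right)} = \frac{2 O}{-6 + 2 O}$)
$\sqrt{\left(\left(\left(6779 - 3415\right) + 1022\right) + 2597\right) \left(X{\left(34 \right)} + 3232\right) + 39277} = \sqrt{\left(\left(\left(6779 - 3415\right) + 1022\right) + 2597\right) \left(\frac{34}{-3 + 34} + 3232\right) + 39277} = \sqrt{\left(\left(3364 + 1022\right) + 2597\right) \left(\frac{34}{31} + 3232\right) + 39277} = \sqrt{\left(4386 + 2597\right) \left(34 \cdot \frac{1}{31} + 3232\right) + 39277} = \sqrt{6983 \left(\frac{34}{31} + 3232\right) + 39277} = \sqrt{6983 \cdot \frac{100226}{31} + 39277} = \sqrt{\frac{699878158}{31} + 39277} = \sqrt{\frac{701095745}{31}} = \frac{\sqrt{21733968095}}{31}$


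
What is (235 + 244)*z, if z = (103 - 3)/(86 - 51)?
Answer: 9580/7 ≈ 1368.6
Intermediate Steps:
z = 20/7 (z = 100/35 = 100*(1/35) = 20/7 ≈ 2.8571)
(235 + 244)*z = (235 + 244)*(20/7) = 479*(20/7) = 9580/7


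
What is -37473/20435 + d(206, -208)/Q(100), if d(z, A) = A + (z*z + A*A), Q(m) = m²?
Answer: 68614951/10217500 ≈ 6.7154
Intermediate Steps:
d(z, A) = A + A² + z² (d(z, A) = A + (z² + A²) = A + (A² + z²) = A + A² + z²)
-37473/20435 + d(206, -208)/Q(100) = -37473/20435 + (-208 + (-208)² + 206²)/(100²) = -37473*1/20435 + (-208 + 43264 + 42436)/10000 = -37473/20435 + 85492*(1/10000) = -37473/20435 + 21373/2500 = 68614951/10217500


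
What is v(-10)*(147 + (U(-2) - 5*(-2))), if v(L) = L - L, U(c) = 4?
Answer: 0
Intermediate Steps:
v(L) = 0
v(-10)*(147 + (U(-2) - 5*(-2))) = 0*(147 + (4 - 5*(-2))) = 0*(147 + (4 + 10)) = 0*(147 + 14) = 0*161 = 0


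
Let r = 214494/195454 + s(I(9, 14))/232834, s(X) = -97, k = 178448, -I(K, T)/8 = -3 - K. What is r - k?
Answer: -580058695248855/3250595474 ≈ -1.7845e+5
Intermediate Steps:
I(K, T) = 24 + 8*K (I(K, T) = -8*(-3 - K) = 24 + 8*K)
r = 3565895497/3250595474 (r = 214494/195454 - 97/232834 = 214494*(1/195454) - 97*1/232834 = 15321/13961 - 97/232834 = 3565895497/3250595474 ≈ 1.0970)
r - k = 3565895497/3250595474 - 1*178448 = 3565895497/3250595474 - 178448 = -580058695248855/3250595474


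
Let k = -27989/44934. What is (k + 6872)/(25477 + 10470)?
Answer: 308758459/1615242498 ≈ 0.19115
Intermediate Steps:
k = -27989/44934 (k = -27989*1/44934 = -27989/44934 ≈ -0.62289)
(k + 6872)/(25477 + 10470) = (-27989/44934 + 6872)/(25477 + 10470) = (308758459/44934)/35947 = (308758459/44934)*(1/35947) = 308758459/1615242498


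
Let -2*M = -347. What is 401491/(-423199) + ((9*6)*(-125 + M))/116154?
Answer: -1686163979/1820602098 ≈ -0.92616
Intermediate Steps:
M = 347/2 (M = -1/2*(-347) = 347/2 ≈ 173.50)
401491/(-423199) + ((9*6)*(-125 + M))/116154 = 401491/(-423199) + ((9*6)*(-125 + 347/2))/116154 = 401491*(-1/423199) + (54*(97/2))*(1/116154) = -401491/423199 + 2619*(1/116154) = -401491/423199 + 97/4302 = -1686163979/1820602098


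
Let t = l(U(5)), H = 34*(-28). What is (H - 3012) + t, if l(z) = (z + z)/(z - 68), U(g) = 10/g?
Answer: -130814/33 ≈ -3964.1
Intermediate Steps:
H = -952
l(z) = 2*z/(-68 + z) (l(z) = (2*z)/(-68 + z) = 2*z/(-68 + z))
t = -2/33 (t = 2*(10/5)/(-68 + 10/5) = 2*(10*(⅕))/(-68 + 10*(⅕)) = 2*2/(-68 + 2) = 2*2/(-66) = 2*2*(-1/66) = -2/33 ≈ -0.060606)
(H - 3012) + t = (-952 - 3012) - 2/33 = -3964 - 2/33 = -130814/33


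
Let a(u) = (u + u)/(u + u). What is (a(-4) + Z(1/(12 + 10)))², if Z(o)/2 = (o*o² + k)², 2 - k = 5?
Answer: 1160026364997130401/3213750657762304 ≈ 360.96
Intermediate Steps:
k = -3 (k = 2 - 1*5 = 2 - 5 = -3)
a(u) = 1 (a(u) = (2*u)/((2*u)) = (2*u)*(1/(2*u)) = 1)
Z(o) = 2*(-3 + o³)² (Z(o) = 2*(o*o² - 3)² = 2*(o³ - 3)² = 2*(-3 + o³)²)
(a(-4) + Z(1/(12 + 10)))² = (1 + 2*(-3 + (1/(12 + 10))³)²)² = (1 + 2*(-3 + (1/22)³)²)² = (1 + 2*(-3 + 1/10648)²)² = (1 + 2*(-31943/10648)²)² = (1 + 2*(1020355249/113379904))² = (1 + 1020355249/56689952)² = (1077045201/56689952)² = 1160026364997130401/3213750657762304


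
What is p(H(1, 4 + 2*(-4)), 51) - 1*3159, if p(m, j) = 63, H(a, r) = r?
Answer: -3096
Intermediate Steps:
p(H(1, 4 + 2*(-4)), 51) - 1*3159 = 63 - 1*3159 = 63 - 3159 = -3096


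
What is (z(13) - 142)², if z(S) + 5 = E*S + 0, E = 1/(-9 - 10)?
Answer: 7873636/361 ≈ 21811.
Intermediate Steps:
E = -1/19 (E = 1/(-19) = -1/19 ≈ -0.052632)
z(S) = -5 - S/19 (z(S) = -5 + (-S/19 + 0) = -5 - S/19)
(z(13) - 142)² = ((-5 - 1/19*13) - 142)² = ((-5 - 13/19) - 142)² = (-108/19 - 142)² = (-2806/19)² = 7873636/361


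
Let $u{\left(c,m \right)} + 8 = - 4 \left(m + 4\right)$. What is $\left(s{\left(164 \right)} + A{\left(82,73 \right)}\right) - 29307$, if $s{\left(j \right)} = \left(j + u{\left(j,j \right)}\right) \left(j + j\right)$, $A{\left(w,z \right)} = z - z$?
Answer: $-198555$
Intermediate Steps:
$u{\left(c,m \right)} = -24 - 4 m$ ($u{\left(c,m \right)} = -8 - 4 \left(m + 4\right) = -8 - 4 \left(4 + m\right) = -8 - \left(16 + 4 m\right) = -24 - 4 m$)
$A{\left(w,z \right)} = 0$
$s{\left(j \right)} = 2 j \left(-24 - 3 j\right)$ ($s{\left(j \right)} = \left(j - \left(24 + 4 j\right)\right) \left(j + j\right) = \left(-24 - 3 j\right) 2 j = 2 j \left(-24 - 3 j\right)$)
$\left(s{\left(164 \right)} + A{\left(82,73 \right)}\right) - 29307 = \left(\left(-6\right) 164 \left(8 + 164\right) + 0\right) - 29307 = \left(\left(-6\right) 164 \cdot 172 + 0\right) - 29307 = \left(-169248 + 0\right) - 29307 = -169248 - 29307 = -198555$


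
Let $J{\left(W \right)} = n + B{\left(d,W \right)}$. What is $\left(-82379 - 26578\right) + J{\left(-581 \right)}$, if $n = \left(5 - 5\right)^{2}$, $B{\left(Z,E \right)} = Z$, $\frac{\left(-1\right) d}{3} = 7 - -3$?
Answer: $-108987$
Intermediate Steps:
$d = -30$ ($d = - 3 \left(7 - -3\right) = - 3 \left(7 + 3\right) = \left(-3\right) 10 = -30$)
$n = 0$ ($n = 0^{2} = 0$)
$J{\left(W \right)} = -30$ ($J{\left(W \right)} = 0 - 30 = -30$)
$\left(-82379 - 26578\right) + J{\left(-581 \right)} = \left(-82379 - 26578\right) - 30 = -108957 - 30 = -108987$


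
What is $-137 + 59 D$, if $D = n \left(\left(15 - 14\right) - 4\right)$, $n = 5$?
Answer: $-1022$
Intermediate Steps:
$D = -15$ ($D = 5 \left(\left(15 - 14\right) - 4\right) = 5 \left(1 - 4\right) = 5 \left(-3\right) = -15$)
$-137 + 59 D = -137 + 59 \left(-15\right) = -137 - 885 = -1022$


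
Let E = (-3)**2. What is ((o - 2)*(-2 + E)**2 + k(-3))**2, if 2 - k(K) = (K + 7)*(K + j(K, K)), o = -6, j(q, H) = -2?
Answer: 136900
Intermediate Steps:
E = 9
k(K) = 2 - (-2 + K)*(7 + K) (k(K) = 2 - (K + 7)*(K - 2) = 2 - (7 + K)*(-2 + K) = 2 - (-2 + K)*(7 + K))
((o - 2)*(-2 + E)**2 + k(-3))**2 = ((-6 - 2)*(-2 + 9)**2 + (16 - 1*(-3)**2 - 5*(-3)))**2 = (-8*7**2 + (16 - 1*9 + 15))**2 = (-8*49 + (16 - 9 + 15))**2 = (-392 + 22)**2 = (-370)**2 = 136900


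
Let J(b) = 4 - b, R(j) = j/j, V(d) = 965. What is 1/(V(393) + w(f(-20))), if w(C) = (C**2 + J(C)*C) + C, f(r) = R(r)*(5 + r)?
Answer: 1/890 ≈ 0.0011236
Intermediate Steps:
R(j) = 1
f(r) = 5 + r (f(r) = 1*(5 + r) = 5 + r)
w(C) = C + C**2 + C*(4 - C) (w(C) = (C**2 + (4 - C)*C) + C = (C**2 + C*(4 - C)) + C = C + C**2 + C*(4 - C))
1/(V(393) + w(f(-20))) = 1/(965 + 5*(5 - 20)) = 1/(965 + 5*(-15)) = 1/(965 - 75) = 1/890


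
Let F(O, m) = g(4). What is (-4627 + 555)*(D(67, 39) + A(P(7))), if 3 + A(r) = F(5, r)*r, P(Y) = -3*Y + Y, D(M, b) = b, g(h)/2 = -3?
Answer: -488640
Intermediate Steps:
g(h) = -6 (g(h) = 2*(-3) = -6)
F(O, m) = -6
P(Y) = -2*Y
A(r) = -3 - 6*r
(-4627 + 555)*(D(67, 39) + A(P(7))) = (-4627 + 555)*(39 + (-3 - (-12)*7)) = -4072*(39 + (-3 - 6*(-14))) = -4072*(39 + (-3 + 84)) = -4072*(39 + 81) = -4072*120 = -488640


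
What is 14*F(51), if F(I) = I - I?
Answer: 0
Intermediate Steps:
F(I) = 0
14*F(51) = 14*0 = 0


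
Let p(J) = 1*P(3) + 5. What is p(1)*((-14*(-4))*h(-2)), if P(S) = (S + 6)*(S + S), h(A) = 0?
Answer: 0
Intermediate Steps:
P(S) = 2*S*(6 + S) (P(S) = (6 + S)*(2*S) = 2*S*(6 + S))
p(J) = 59 (p(J) = 1*(2*3*(6 + 3)) + 5 = 1*(2*3*9) + 5 = 1*54 + 5 = 54 + 5 = 59)
p(1)*((-14*(-4))*h(-2)) = 59*(-14*(-4)*0) = 59*(56*0) = 59*0 = 0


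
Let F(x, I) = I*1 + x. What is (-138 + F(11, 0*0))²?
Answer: 16129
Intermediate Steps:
F(x, I) = I + x
(-138 + F(11, 0*0))² = (-138 + (0*0 + 11))² = (-138 + (0 + 11))² = (-138 + 11)² = (-127)² = 16129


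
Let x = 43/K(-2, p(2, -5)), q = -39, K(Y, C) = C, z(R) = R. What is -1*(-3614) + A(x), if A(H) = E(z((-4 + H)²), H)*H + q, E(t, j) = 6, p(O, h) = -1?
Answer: 3317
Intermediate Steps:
x = -43 (x = 43/(-1) = 43*(-1) = -43)
A(H) = -39 + 6*H (A(H) = 6*H - 39 = -39 + 6*H)
-1*(-3614) + A(x) = -1*(-3614) + (-39 + 6*(-43)) = 3614 + (-39 - 258) = 3614 - 297 = 3317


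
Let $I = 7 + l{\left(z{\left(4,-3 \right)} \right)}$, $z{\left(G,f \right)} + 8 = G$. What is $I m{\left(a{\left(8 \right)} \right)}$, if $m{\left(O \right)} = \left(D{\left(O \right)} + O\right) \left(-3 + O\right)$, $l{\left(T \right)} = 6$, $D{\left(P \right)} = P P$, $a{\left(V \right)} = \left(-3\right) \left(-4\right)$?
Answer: $18252$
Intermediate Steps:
$a{\left(V \right)} = 12$
$z{\left(G,f \right)} = -8 + G$
$D{\left(P \right)} = P^{2}$
$I = 13$ ($I = 7 + 6 = 13$)
$m{\left(O \right)} = \left(-3 + O\right) \left(O + O^{2}\right)$ ($m{\left(O \right)} = \left(O^{2} + O\right) \left(-3 + O\right) = \left(O + O^{2}\right) \left(-3 + O\right) = \left(-3 + O\right) \left(O + O^{2}\right)$)
$I m{\left(a{\left(8 \right)} \right)} = 13 \cdot 12 \left(-3 + 12^{2} - 24\right) = 13 \cdot 12 \left(-3 + 144 - 24\right) = 13 \cdot 12 \cdot 117 = 13 \cdot 1404 = 18252$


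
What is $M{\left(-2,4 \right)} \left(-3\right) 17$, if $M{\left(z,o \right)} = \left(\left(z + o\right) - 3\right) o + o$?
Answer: $0$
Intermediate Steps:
$M{\left(z,o \right)} = o + o \left(-3 + o + z\right)$ ($M{\left(z,o \right)} = \left(\left(o + z\right) - 3\right) o + o = \left(-3 + o + z\right) o + o = o \left(-3 + o + z\right) + o = o + o \left(-3 + o + z\right)$)
$M{\left(-2,4 \right)} \left(-3\right) 17 = 4 \left(-2 + 4 - 2\right) \left(-3\right) 17 = 4 \cdot 0 \left(-3\right) 17 = 0 \left(-3\right) 17 = 0 \cdot 17 = 0$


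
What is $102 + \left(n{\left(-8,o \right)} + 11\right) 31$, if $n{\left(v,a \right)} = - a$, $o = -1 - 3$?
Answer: $567$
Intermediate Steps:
$o = -4$
$102 + \left(n{\left(-8,o \right)} + 11\right) 31 = 102 + \left(\left(-1\right) \left(-4\right) + 11\right) 31 = 102 + \left(4 + 11\right) 31 = 102 + 15 \cdot 31 = 102 + 465 = 567$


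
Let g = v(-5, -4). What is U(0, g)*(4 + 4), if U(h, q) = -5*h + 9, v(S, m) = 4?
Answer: 72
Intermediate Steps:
g = 4
U(h, q) = 9 - 5*h
U(0, g)*(4 + 4) = (9 - 5*0)*(4 + 4) = (9 + 0)*8 = 9*8 = 72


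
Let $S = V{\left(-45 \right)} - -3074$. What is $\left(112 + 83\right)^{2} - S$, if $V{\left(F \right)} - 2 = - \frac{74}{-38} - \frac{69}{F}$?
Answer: $\frac{9959473}{285} \approx 34946.0$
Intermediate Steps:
$V{\left(F \right)} = \frac{75}{19} - \frac{69}{F}$ ($V{\left(F \right)} = 2 - \left(- \frac{37}{19} + \frac{69}{F}\right) = 2 + \left(\frac{37}{19} - \frac{69}{F}\right) = \frac{75}{19} - \frac{69}{F}$)
$S = \frac{877652}{285}$ ($S = \left(\frac{75}{19} - \frac{69}{-45}\right) - -3074 = \left(\frac{75}{19} - - \frac{23}{15}\right) + 3074 = \left(\frac{75}{19} + \frac{23}{15}\right) + 3074 = \frac{1562}{285} + 3074 = \frac{877652}{285} \approx 3079.5$)
$\left(112 + 83\right)^{2} - S = \left(112 + 83\right)^{2} - \frac{877652}{285} = 195^{2} - \frac{877652}{285} = 38025 - \frac{877652}{285} = \frac{9959473}{285}$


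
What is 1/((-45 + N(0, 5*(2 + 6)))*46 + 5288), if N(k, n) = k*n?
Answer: 1/3218 ≈ 0.00031075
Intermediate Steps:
1/((-45 + N(0, 5*(2 + 6)))*46 + 5288) = 1/((-45 + 0*(5*(2 + 6)))*46 + 5288) = 1/((-45 + 0*(5*8))*46 + 5288) = 1/((-45 + 0*40)*46 + 5288) = 1/((-45 + 0)*46 + 5288) = 1/(-45*46 + 5288) = 1/(-2070 + 5288) = 1/3218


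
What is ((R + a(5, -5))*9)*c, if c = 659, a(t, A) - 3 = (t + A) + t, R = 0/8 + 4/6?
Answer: 51402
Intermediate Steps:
R = 2/3 (R = 0*(1/8) + 4*(1/6) = 0 + 2/3 = 2/3 ≈ 0.66667)
a(t, A) = 3 + A + 2*t (a(t, A) = 3 + ((t + A) + t) = 3 + ((A + t) + t) = 3 + (A + 2*t) = 3 + A + 2*t)
((R + a(5, -5))*9)*c = ((2/3 + (3 - 5 + 2*5))*9)*659 = ((2/3 + (3 - 5 + 10))*9)*659 = ((2/3 + 8)*9)*659 = ((26/3)*9)*659 = 78*659 = 51402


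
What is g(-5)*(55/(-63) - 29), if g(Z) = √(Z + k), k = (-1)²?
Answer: -3764*I/63 ≈ -59.746*I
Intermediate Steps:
k = 1
g(Z) = √(1 + Z) (g(Z) = √(Z + 1) = √(1 + Z))
g(-5)*(55/(-63) - 29) = √(1 - 5)*(55/(-63) - 29) = √(-4)*(55*(-1/63) - 29) = (2*I)*(-55/63 - 29) = (2*I)*(-1882/63) = -3764*I/63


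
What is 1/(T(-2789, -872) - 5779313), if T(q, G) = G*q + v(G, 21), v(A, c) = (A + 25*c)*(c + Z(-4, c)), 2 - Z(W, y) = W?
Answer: -1/3356674 ≈ -2.9791e-7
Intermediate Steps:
Z(W, y) = 2 - W
v(A, c) = (6 + c)*(A + 25*c) (v(A, c) = (A + 25*c)*(c + (2 - 1*(-4))) = (A + 25*c)*(c + (2 + 4)) = (A + 25*c)*(c + 6) = (A + 25*c)*(6 + c) = (6 + c)*(A + 25*c))
T(q, G) = 14175 + 27*G + G*q (T(q, G) = G*q + (6*G + 25*21**2 + 150*21 + G*21) = G*q + (6*G + 25*441 + 3150 + 21*G) = G*q + (6*G + 11025 + 3150 + 21*G) = G*q + (14175 + 27*G) = 14175 + 27*G + G*q)
1/(T(-2789, -872) - 5779313) = 1/((14175 + 27*(-872) - 872*(-2789)) - 5779313) = 1/((14175 - 23544 + 2432008) - 5779313) = 1/(2422639 - 5779313) = 1/(-3356674) = -1/3356674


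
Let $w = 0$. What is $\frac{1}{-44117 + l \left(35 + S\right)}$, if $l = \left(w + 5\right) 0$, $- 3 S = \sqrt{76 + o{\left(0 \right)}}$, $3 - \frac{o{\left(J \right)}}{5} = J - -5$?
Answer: $- \frac{1}{44117} \approx -2.2667 \cdot 10^{-5}$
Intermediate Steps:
$o{\left(J \right)} = -10 - 5 J$ ($o{\left(J \right)} = 15 - 5 \left(J - -5\right) = 15 - 5 \left(J + 5\right) = 15 - 5 \left(5 + J\right) = 15 - \left(25 + 5 J\right) = -10 - 5 J$)
$S = - \frac{\sqrt{66}}{3}$ ($S = - \frac{\sqrt{76 - 10}}{3} = - \frac{\sqrt{66}}{3} \approx -2.708$)
$l = 0$ ($l = \left(0 + 5\right) 0 = 5 \cdot 0 = 0$)
$\frac{1}{-44117 + l \left(35 + S\right)} = \frac{1}{-44117 + 0 \left(35 - \frac{\sqrt{66}}{3}\right)} = \frac{1}{-44117 + 0} = \frac{1}{-44117} = - \frac{1}{44117}$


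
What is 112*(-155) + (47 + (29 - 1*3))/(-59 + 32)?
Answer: -468793/27 ≈ -17363.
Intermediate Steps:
112*(-155) + (47 + (29 - 1*3))/(-59 + 32) = -17360 + (47 + (29 - 3))/(-27) = -17360 + (47 + 26)*(-1/27) = -17360 + 73*(-1/27) = -17360 - 73/27 = -468793/27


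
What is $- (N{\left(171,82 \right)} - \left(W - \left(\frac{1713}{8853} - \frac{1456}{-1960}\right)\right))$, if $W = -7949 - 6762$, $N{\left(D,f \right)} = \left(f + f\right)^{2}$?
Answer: $- \frac{4297475706}{103285} \approx -41608.0$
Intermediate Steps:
$N{\left(D,f \right)} = 4 f^{2}$ ($N{\left(D,f \right)} = \left(2 f\right)^{2} = 4 f^{2}$)
$W = -14711$
$- (N{\left(171,82 \right)} - \left(W - \left(\frac{1713}{8853} - \frac{1456}{-1960}\right)\right)) = - (4 \cdot 82^{2} - \left(-14711 - \left(\frac{1713}{8853} - \frac{1456}{-1960}\right)\right)) = - (4 \cdot 6724 - \left(-14711 - \left(1713 \cdot \frac{1}{8853} - - \frac{26}{35}\right)\right)) = - (26896 - \left(-14711 - \left(\frac{571}{2951} + \frac{26}{35}\right)\right)) = - (26896 - \left(-14711 - \frac{96711}{103285}\right)) = - (26896 - - \frac{1519522346}{103285}) = - (26896 + \frac{1519522346}{103285}) = \left(-1\right) \frac{4297475706}{103285} = - \frac{4297475706}{103285}$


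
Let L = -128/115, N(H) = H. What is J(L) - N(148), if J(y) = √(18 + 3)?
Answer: -148 + √21 ≈ -143.42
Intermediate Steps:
L = -128/115 (L = -128*1/115 = -128/115 ≈ -1.1130)
J(y) = √21
J(L) - N(148) = √21 - 1*148 = √21 - 148 = -148 + √21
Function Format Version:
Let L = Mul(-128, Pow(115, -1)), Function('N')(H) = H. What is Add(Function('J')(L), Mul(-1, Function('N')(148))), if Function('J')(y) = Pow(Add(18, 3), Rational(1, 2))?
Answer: Add(-148, Pow(21, Rational(1, 2))) ≈ -143.42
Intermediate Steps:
L = Rational(-128, 115) (L = Mul(-128, Rational(1, 115)) = Rational(-128, 115) ≈ -1.1130)
Function('J')(y) = Pow(21, Rational(1, 2))
Add(Function('J')(L), Mul(-1, Function('N')(148))) = Add(Pow(21, Rational(1, 2)), Mul(-1, 148)) = Add(Pow(21, Rational(1, 2)), -148) = Add(-148, Pow(21, Rational(1, 2)))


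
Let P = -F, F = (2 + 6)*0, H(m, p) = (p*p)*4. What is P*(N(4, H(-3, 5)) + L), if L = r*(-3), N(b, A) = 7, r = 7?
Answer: 0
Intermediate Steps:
H(m, p) = 4*p**2 (H(m, p) = p**2*4 = 4*p**2)
F = 0 (F = 8*0 = 0)
L = -21 (L = 7*(-3) = -21)
P = 0 (P = -1*0 = 0)
P*(N(4, H(-3, 5)) + L) = 0*(7 - 21) = 0*(-14) = 0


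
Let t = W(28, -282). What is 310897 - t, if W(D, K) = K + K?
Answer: 311461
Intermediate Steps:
W(D, K) = 2*K
t = -564 (t = 2*(-282) = -564)
310897 - t = 310897 - 1*(-564) = 310897 + 564 = 311461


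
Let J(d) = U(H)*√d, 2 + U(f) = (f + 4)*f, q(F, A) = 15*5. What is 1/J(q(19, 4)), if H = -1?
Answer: -√3/75 ≈ -0.023094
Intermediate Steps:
q(F, A) = 75
U(f) = -2 + f*(4 + f) (U(f) = -2 + (f + 4)*f = -2 + (4 + f)*f = -2 + f*(4 + f))
J(d) = -5*√d (J(d) = (-2 + (-1)² + 4*(-1))*√d = (-2 + 1 - 4)*√d = -5*√d)
1/J(q(19, 4)) = 1/(-25*√3) = -√3/75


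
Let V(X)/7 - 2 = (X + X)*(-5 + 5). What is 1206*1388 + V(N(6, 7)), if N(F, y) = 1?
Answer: 1673942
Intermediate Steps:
V(X) = 14 (V(X) = 14 + 7*((X + X)*(-5 + 5)) = 14 + 7*((2*X)*0) = 14 + 7*0 = 14 + 0 = 14)
1206*1388 + V(N(6, 7)) = 1206*1388 + 14 = 1673928 + 14 = 1673942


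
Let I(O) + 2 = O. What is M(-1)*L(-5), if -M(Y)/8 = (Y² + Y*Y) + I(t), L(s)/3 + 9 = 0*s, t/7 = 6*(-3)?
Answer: -27216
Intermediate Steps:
t = -126 (t = 7*(6*(-3)) = 7*(-18) = -126)
I(O) = -2 + O
L(s) = -27 (L(s) = -27 + 3*(0*s) = -27 + 3*0 = -27 + 0 = -27)
M(Y) = 1024 - 16*Y² (M(Y) = -8*((Y² + Y*Y) + (-2 - 126)) = -8*((Y² + Y²) - 128) = -8*(2*Y² - 128) = -8*(-128 + 2*Y²) = 1024 - 16*Y²)
M(-1)*L(-5) = (1024 - 16*(-1)²)*(-27) = (1024 - 16*1)*(-27) = (1024 - 16)*(-27) = 1008*(-27) = -27216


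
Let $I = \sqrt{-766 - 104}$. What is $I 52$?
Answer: $52 i \sqrt{870} \approx 1533.8 i$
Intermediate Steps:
$I = i \sqrt{870}$ ($I = \sqrt{-870} = i \sqrt{870} \approx 29.496 i$)
$I 52 = i \sqrt{870} \cdot 52 = 52 i \sqrt{870}$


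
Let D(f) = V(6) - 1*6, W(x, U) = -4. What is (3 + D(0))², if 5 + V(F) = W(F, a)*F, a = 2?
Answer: 1024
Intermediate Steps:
V(F) = -5 - 4*F
D(f) = -35 (D(f) = (-5 - 4*6) - 1*6 = (-5 - 24) - 6 = -29 - 6 = -35)
(3 + D(0))² = (3 - 35)² = (-32)² = 1024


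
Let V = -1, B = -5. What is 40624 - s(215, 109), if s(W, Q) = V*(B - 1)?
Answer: 40618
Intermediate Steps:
s(W, Q) = 6 (s(W, Q) = -(-5 - 1) = -1*(-6) = 6)
40624 - s(215, 109) = 40624 - 1*6 = 40624 - 6 = 40618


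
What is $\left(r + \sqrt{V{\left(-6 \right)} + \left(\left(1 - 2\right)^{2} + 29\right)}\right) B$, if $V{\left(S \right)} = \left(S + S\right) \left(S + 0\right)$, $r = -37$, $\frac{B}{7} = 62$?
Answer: $-16058 + 434 \sqrt{102} \approx -11675.0$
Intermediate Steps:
$B = 434$ ($B = 7 \cdot 62 = 434$)
$V{\left(S \right)} = 2 S^{2}$ ($V{\left(S \right)} = 2 S S = 2 S^{2}$)
$\left(r + \sqrt{V{\left(-6 \right)} + \left(\left(1 - 2\right)^{2} + 29\right)}\right) B = \left(-37 + \sqrt{2 \left(-6\right)^{2} + \left(\left(1 - 2\right)^{2} + 29\right)}\right) 434 = \left(-37 + \sqrt{2 \cdot 36 + \left(\left(-1\right)^{2} + 29\right)}\right) 434 = \left(-37 + \sqrt{72 + \left(1 + 29\right)}\right) 434 = \left(-37 + \sqrt{72 + 30}\right) 434 = \left(-37 + \sqrt{102}\right) 434 = -16058 + 434 \sqrt{102}$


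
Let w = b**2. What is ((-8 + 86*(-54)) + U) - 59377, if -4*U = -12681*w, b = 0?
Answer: -64029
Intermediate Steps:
w = 0 (w = 0**2 = 0)
U = 0 (U = -(-12681)*0/4 = -1/4*0 = 0)
((-8 + 86*(-54)) + U) - 59377 = ((-8 + 86*(-54)) + 0) - 59377 = ((-8 - 4644) + 0) - 59377 = (-4652 + 0) - 59377 = -4652 - 59377 = -64029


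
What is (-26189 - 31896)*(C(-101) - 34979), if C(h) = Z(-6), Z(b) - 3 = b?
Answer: 2031929470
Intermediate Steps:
Z(b) = 3 + b
C(h) = -3 (C(h) = 3 - 6 = -3)
(-26189 - 31896)*(C(-101) - 34979) = (-26189 - 31896)*(-3 - 34979) = -58085*(-34982) = 2031929470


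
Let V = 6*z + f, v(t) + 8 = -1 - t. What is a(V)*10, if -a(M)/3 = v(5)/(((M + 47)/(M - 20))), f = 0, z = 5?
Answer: 600/11 ≈ 54.545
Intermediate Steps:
v(t) = -9 - t (v(t) = -8 + (-1 - t) = -9 - t)
V = 30 (V = 6*5 + 0 = 30 + 0 = 30)
a(M) = 42*(-20 + M)/(47 + M) (a(M) = -3*(-9 - 1*5)/((M + 47)/(M - 20)) = -3*(-9 - 5)/((47 + M)/(-20 + M)) = -(-42)/((47 + M)/(-20 + M)) = -(-42)*(-20 + M)/(47 + M) = 42*(-20 + M)/(47 + M))
a(V)*10 = (42*(-20 + 30)/(47 + 30))*10 = (42*10/77)*10 = (42*(1/77)*10)*10 = (60/11)*10 = 600/11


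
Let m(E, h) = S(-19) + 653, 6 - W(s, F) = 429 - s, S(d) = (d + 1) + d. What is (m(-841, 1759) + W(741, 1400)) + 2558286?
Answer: 2559220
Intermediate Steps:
S(d) = 1 + 2*d (S(d) = (1 + d) + d = 1 + 2*d)
W(s, F) = -423 + s (W(s, F) = 6 - (429 - s) = 6 + (-429 + s) = -423 + s)
m(E, h) = 616 (m(E, h) = (1 + 2*(-19)) + 653 = (1 - 38) + 653 = -37 + 653 = 616)
(m(-841, 1759) + W(741, 1400)) + 2558286 = (616 + (-423 + 741)) + 2558286 = (616 + 318) + 2558286 = 934 + 2558286 = 2559220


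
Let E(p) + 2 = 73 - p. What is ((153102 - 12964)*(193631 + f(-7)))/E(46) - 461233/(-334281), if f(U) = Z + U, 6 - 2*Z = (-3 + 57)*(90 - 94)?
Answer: 1815121458541331/1671405 ≈ 1.0860e+9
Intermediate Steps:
Z = 111 (Z = 3 - (-3 + 57)*(90 - 94)/2 = 3 - 27*(-4) = 3 - ½*(-216) = 3 + 108 = 111)
f(U) = 111 + U
E(p) = 71 - p (E(p) = -2 + (73 - p) = 71 - p)
((153102 - 12964)*(193631 + f(-7)))/E(46) - 461233/(-334281) = ((153102 - 12964)*(193631 + (111 - 7)))/(71 - 1*46) - 461233/(-334281) = (140138*(193631 + 104))/(71 - 46) - 461233*(-1/334281) = (140138*193735)/25 + 461233/334281 = 27149635430*(1/25) + 461233/334281 = 5429927086/5 + 461233/334281 = 1815121458541331/1671405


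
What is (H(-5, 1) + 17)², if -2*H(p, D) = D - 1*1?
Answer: 289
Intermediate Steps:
H(p, D) = ½ - D/2 (H(p, D) = -(D - 1*1)/2 = -(D - 1)/2 = -(-1 + D)/2 = ½ - D/2)
(H(-5, 1) + 17)² = ((½ - ½*1) + 17)² = ((½ - ½) + 17)² = (0 + 17)² = 17² = 289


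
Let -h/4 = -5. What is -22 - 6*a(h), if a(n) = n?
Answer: -142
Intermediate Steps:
h = 20 (h = -4*(-5) = 20)
-22 - 6*a(h) = -22 - 6*20 = -22 - 120 = -142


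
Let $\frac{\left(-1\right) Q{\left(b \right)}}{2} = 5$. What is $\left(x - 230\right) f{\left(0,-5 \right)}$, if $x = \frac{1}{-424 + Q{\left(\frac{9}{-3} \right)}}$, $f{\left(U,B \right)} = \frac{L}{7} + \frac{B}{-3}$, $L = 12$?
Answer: $- \frac{7087291}{9114} \approx -777.63$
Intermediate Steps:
$Q{\left(b \right)} = -10$ ($Q{\left(b \right)} = \left(-2\right) 5 = -10$)
$f{\left(U,B \right)} = \frac{12}{7} - \frac{B}{3}$ ($f{\left(U,B \right)} = \frac{12}{7} + \frac{B}{-3} = 12 \cdot \frac{1}{7} + B \left(- \frac{1}{3}\right) = \frac{12}{7} - \frac{B}{3}$)
$x = - \frac{1}{434}$ ($x = \frac{1}{-424 - 10} = \frac{1}{-434} = - \frac{1}{434} \approx -0.0023041$)
$\left(x - 230\right) f{\left(0,-5 \right)} = \left(- \frac{1}{434} - 230\right) \left(\frac{12}{7} - - \frac{5}{3}\right) = - \frac{99821 \left(\frac{12}{7} + \frac{5}{3}\right)}{434} = \left(- \frac{99821}{434}\right) \frac{71}{21} = - \frac{7087291}{9114}$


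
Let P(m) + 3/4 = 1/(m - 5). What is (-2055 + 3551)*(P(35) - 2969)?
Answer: -66640442/15 ≈ -4.4427e+6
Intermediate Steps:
P(m) = -¾ + 1/(-5 + m) (P(m) = -¾ + 1/(m - 5) = -¾ + 1/(-5 + m))
(-2055 + 3551)*(P(35) - 2969) = (-2055 + 3551)*((19 - 3*35)/(4*(-5 + 35)) - 2969) = 1496*((¼)*(19 - 105)/30 - 2969) = 1496*((¼)*(1/30)*(-86) - 2969) = 1496*(-43/60 - 2969) = 1496*(-178183/60) = -66640442/15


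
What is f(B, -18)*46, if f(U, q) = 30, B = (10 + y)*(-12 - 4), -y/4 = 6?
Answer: 1380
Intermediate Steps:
y = -24 (y = -4*6 = -24)
B = 224 (B = (10 - 24)*(-12 - 4) = -14*(-16) = 224)
f(B, -18)*46 = 30*46 = 1380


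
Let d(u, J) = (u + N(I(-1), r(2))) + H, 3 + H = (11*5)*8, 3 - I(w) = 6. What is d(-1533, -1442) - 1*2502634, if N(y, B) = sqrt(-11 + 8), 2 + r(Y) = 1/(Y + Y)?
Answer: -2503730 + I*sqrt(3) ≈ -2.5037e+6 + 1.732*I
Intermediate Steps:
I(w) = -3 (I(w) = 3 - 1*6 = 3 - 6 = -3)
r(Y) = -2 + 1/(2*Y) (r(Y) = -2 + 1/(Y + Y) = -2 + 1/(2*Y))
N(y, B) = I*sqrt(3) (N(y, B) = sqrt(-3) = I*sqrt(3))
H = 437 (H = -3 + (11*5)*8 = -3 + 55*8 = -3 + 440 = 437)
d(u, J) = 437 + u + I*sqrt(3) (d(u, J) = (u + I*sqrt(3)) + 437 = 437 + u + I*sqrt(3))
d(-1533, -1442) - 1*2502634 = (437 - 1533 + I*sqrt(3)) - 1*2502634 = (-1096 + I*sqrt(3)) - 2502634 = -2503730 + I*sqrt(3)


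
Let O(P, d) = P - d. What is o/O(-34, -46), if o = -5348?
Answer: -1337/3 ≈ -445.67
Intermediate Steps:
o/O(-34, -46) = -5348/(-34 - 1*(-46)) = -5348/(-34 + 46) = -5348/12 = -5348*1/12 = -1337/3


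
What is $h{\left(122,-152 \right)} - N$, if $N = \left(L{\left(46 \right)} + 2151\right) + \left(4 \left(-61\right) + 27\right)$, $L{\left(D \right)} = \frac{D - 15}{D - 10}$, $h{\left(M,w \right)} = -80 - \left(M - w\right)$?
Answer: $- \frac{82399}{36} \approx -2288.9$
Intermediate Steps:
$h{\left(M,w \right)} = -80 + w - M$ ($h{\left(M,w \right)} = -80 - \left(M - w\right) = -80 + w - M$)
$L{\left(D \right)} = \frac{-15 + D}{-10 + D}$
$N = \frac{69655}{36}$ ($N = \left(\frac{-15 + 46}{-10 + 46} + 2151\right) + \left(4 \left(-61\right) + 27\right) = \left(\frac{1}{36} \cdot 31 + 2151\right) + \left(-244 + 27\right) = \left(\frac{1}{36} \cdot 31 + 2151\right) - 217 = \left(\frac{31}{36} + 2151\right) - 217 = \frac{77467}{36} - 217 = \frac{69655}{36} \approx 1934.9$)
$h{\left(122,-152 \right)} - N = \left(-80 - 152 - 122\right) - \frac{69655}{36} = -354 - \frac{69655}{36} = - \frac{82399}{36}$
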